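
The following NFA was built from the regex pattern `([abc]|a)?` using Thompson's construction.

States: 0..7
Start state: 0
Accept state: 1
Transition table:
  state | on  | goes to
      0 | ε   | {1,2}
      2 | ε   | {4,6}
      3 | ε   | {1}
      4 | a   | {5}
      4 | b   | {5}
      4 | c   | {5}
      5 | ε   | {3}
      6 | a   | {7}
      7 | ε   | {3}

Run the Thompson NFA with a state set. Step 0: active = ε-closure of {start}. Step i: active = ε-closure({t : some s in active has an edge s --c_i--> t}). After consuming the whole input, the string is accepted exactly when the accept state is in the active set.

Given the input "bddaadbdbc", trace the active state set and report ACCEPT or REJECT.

Answer: REJECT

Derivation:
S₀ = ε-closure({0}) = {0,1,2,4,6}
'b' @ 1: {1,3,5}  ✓accept
'd' @ 2: {}  — dead — no transitions
rest 'daadbdbc' ignored (set empty)
after full input: {}  (accept=1 not in)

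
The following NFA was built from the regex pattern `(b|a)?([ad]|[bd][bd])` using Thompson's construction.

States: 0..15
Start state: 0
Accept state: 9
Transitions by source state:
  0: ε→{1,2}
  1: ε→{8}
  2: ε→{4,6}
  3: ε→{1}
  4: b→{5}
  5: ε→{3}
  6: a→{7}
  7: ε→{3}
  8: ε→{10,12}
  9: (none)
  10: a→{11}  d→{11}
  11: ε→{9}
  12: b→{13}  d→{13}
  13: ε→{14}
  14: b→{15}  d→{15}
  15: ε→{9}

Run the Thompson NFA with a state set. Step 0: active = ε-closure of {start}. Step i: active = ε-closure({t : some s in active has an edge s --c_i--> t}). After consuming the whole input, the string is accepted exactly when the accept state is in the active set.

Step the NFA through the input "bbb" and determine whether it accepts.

start: ε-closure({0}) = {0,1,2,4,6,8,10,12}
'b' @ 1: {1,3,5,8,10,12,13,14}
'b' @ 2: {9,13,14,15}  [accepting]
'b' @ 3: {9,15}  [accepting]
after full input: {9,15}  (accept=9 in)

Answer: ACCEPT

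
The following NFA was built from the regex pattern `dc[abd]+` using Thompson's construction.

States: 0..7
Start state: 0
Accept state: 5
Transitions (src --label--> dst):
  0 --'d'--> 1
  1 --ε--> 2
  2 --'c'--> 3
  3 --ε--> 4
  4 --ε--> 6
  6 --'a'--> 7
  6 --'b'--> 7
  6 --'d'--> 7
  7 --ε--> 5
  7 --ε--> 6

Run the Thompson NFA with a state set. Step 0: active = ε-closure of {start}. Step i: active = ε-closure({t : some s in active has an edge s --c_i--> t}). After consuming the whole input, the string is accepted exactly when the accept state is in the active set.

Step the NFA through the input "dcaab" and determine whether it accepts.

initial (ε-close {0}): {0}
'd' @ 1: {1,2}
'c' @ 2: {3,4,6}
'a' @ 3: {5,6,7}  [accepting]
'a' @ 4: {5,6,7}  [accepting]
'b' @ 5: {5,6,7}  [accepting]
end set {5,6,7} — state 5 in

Answer: ACCEPT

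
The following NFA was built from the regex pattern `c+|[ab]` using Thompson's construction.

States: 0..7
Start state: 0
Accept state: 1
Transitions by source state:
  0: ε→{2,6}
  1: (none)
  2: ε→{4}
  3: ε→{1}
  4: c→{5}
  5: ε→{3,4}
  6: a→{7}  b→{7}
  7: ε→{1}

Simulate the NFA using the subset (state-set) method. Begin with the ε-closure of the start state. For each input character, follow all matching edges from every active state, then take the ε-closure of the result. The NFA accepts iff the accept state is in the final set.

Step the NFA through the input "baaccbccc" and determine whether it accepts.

Answer: REJECT

Derivation:
initial (ε-close {0}): {0,2,4,6}
'b' @ 1: {1,7}  ✓accept
'a' @ 2: {}  — no active states
rest 'accbccc' ignored (set empty)
final: {}; accept 1 not in set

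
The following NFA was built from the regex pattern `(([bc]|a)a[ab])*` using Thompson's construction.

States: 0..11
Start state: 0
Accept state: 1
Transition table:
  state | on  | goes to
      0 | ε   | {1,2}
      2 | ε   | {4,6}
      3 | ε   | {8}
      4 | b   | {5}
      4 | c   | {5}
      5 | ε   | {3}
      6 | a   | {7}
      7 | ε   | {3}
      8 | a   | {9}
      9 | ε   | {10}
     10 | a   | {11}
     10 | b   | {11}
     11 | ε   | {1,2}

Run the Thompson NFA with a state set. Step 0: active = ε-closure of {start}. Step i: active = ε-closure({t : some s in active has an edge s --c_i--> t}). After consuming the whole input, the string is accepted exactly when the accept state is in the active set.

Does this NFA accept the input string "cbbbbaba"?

Answer: REJECT

Trace:
start: ε-closure({0}) = {0,1,2,4,6}
'c' @ 1: {3,5,8}
'b' @ 2: {}  — state set empty
rest 'bbbaba' ignored (set empty)
final: {}; accept 1 not in set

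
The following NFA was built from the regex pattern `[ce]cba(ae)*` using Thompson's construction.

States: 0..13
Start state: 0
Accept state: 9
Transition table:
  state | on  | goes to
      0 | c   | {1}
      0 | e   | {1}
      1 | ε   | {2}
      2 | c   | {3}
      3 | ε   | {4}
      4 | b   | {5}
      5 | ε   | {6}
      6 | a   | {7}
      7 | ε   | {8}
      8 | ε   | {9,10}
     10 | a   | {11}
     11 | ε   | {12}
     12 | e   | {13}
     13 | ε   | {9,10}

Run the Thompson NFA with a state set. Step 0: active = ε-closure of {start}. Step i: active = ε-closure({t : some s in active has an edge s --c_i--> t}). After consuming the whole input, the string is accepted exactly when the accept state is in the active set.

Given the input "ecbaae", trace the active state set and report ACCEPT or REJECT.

initial (ε-close {0}): {0}
'e' @ 1: {1,2}
'c' @ 2: {3,4}
'b' @ 3: {5,6}
'a' @ 4: {7,8,9,10}  [accepting]
'a' @ 5: {11,12}
'e' @ 6: {9,10,13}  [accepting]
after full input: {9,10,13}  (accept=9 in)

Answer: ACCEPT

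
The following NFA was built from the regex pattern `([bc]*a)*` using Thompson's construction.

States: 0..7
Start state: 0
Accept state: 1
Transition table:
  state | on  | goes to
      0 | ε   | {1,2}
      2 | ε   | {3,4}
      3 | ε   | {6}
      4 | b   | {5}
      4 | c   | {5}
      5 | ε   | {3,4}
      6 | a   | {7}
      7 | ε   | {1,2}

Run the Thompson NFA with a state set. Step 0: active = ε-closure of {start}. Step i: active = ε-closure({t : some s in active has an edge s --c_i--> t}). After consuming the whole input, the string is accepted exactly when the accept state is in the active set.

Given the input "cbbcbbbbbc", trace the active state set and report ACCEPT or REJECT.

start: ε-closure({0}) = {0,1,2,3,4,6}
'c' @ 1: {3,4,5,6}
'b' @ 2: {3,4,5,6}
'b' @ 3: {3,4,5,6}
'c' @ 4: {3,4,5,6}
'b' @ 5: {3,4,5,6}
'b' @ 6: {3,4,5,6}
'b' @ 7: {3,4,5,6}
'b' @ 8: {3,4,5,6}
'b' @ 9: {3,4,5,6}
'c' @ 10: {3,4,5,6}
final: {3,4,5,6}; accept 1 not in set

Answer: REJECT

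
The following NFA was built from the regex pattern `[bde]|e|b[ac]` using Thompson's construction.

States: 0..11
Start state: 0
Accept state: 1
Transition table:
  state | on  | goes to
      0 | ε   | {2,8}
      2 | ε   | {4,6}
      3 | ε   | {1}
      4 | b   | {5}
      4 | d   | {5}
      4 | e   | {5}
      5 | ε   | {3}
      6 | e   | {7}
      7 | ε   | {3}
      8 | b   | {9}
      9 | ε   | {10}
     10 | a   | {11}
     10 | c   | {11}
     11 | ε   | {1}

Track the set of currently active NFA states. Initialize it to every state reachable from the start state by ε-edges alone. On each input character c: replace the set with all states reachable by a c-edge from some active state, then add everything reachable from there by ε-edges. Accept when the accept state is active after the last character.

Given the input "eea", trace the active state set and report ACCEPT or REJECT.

initial (ε-close {0}): {0,2,4,6,8}
'e' @ 1: {1,3,5,7}  [accepting]
'e' @ 2: {}  — dead — no transitions
rest 'a' ignored (set empty)
end set {} — state 1 not in

Answer: REJECT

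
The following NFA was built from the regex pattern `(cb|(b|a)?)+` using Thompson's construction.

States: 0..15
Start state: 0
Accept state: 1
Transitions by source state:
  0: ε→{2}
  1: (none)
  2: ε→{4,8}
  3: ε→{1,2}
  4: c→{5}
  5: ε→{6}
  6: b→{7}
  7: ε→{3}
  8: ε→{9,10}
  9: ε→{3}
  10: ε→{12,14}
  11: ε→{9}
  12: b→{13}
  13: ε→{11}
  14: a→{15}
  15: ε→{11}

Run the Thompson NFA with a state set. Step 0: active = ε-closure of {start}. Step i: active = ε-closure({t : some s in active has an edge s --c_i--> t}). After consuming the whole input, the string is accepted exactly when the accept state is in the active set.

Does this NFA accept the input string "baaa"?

S₀ = ε-closure({0}) = {0,1,2,3,4,8,9,10,12,14}
'b' @ 1: {1,2,3,4,8,9,10,11,12,13,14}  ✓accept
'a' @ 2: {1,2,3,4,8,9,10,11,12,14,15}  ✓accept
'a' @ 3: {1,2,3,4,8,9,10,11,12,14,15}  ✓accept
'a' @ 4: {1,2,3,4,8,9,10,11,12,14,15}  ✓accept
end set {1,2,3,4,8,9,10,11,12,14,15} — state 1 in

Answer: ACCEPT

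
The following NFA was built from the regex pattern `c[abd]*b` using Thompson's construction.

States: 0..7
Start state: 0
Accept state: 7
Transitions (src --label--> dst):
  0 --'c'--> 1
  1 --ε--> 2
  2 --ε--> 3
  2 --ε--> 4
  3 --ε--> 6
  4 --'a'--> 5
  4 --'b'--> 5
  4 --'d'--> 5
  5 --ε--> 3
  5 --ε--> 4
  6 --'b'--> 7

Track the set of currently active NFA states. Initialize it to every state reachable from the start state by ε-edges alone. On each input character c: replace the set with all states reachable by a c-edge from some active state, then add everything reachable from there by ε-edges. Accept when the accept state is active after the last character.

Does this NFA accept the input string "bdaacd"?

start: ε-closure({0}) = {0}
'b' @ 1: {}  — state set empty
rest 'daacd' ignored (set empty)
final: {}; accept 7 not in set

Answer: REJECT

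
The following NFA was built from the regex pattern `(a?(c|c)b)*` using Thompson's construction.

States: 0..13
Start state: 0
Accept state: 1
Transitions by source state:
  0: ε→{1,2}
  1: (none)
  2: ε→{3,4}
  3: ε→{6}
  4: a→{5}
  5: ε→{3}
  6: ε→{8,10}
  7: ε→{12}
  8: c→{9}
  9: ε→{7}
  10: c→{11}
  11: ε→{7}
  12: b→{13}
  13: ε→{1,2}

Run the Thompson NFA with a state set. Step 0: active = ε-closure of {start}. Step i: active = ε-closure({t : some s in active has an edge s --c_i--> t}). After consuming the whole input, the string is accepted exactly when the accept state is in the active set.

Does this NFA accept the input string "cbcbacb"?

S₀ = ε-closure({0}) = {0,1,2,3,4,6,8,10}
'c' @ 1: {7,9,11,12}
'b' @ 2: {1,2,3,4,6,8,10,13}  ✓accept
'c' @ 3: {7,9,11,12}
'b' @ 4: {1,2,3,4,6,8,10,13}  ✓accept
'a' @ 5: {3,5,6,8,10}
'c' @ 6: {7,9,11,12}
'b' @ 7: {1,2,3,4,6,8,10,13}  ✓accept
final: {1,2,3,4,6,8,10,13}; accept 1 in set

Answer: ACCEPT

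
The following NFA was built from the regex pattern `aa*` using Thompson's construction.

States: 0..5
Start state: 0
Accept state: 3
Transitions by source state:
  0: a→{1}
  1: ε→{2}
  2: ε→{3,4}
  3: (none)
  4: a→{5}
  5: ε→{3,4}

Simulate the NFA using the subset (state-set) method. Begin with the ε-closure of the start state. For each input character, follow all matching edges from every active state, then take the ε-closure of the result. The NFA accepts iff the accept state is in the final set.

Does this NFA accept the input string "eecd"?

initial (ε-close {0}): {0}
'e' @ 1: {}  — no active states
rest 'ecd' ignored (set empty)
end set {} — state 3 not in

Answer: REJECT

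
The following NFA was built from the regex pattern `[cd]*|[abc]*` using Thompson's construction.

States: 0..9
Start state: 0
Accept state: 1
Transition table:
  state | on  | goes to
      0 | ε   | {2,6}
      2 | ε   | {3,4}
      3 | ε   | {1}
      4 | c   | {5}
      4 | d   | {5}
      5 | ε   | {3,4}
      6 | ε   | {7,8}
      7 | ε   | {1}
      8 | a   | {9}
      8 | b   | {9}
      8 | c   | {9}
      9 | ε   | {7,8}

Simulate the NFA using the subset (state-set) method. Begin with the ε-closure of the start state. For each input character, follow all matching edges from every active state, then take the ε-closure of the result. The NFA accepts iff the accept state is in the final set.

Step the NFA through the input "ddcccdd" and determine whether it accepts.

start: ε-closure({0}) = {0,1,2,3,4,6,7,8}
'd' @ 1: {1,3,4,5}  [accepting]
'd' @ 2: {1,3,4,5}  [accepting]
'c' @ 3: {1,3,4,5}  [accepting]
'c' @ 4: {1,3,4,5}  [accepting]
'c' @ 5: {1,3,4,5}  [accepting]
'd' @ 6: {1,3,4,5}  [accepting]
'd' @ 7: {1,3,4,5}  [accepting]
after full input: {1,3,4,5}  (accept=1 in)

Answer: ACCEPT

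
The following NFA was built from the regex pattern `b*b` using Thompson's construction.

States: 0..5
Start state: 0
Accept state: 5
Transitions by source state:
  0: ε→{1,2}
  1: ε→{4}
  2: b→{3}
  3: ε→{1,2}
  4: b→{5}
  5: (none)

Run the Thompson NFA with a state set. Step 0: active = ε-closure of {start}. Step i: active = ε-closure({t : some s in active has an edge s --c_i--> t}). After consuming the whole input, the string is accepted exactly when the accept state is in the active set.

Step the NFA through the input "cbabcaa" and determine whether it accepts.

Answer: REJECT

Trace:
S₀ = ε-closure({0}) = {0,1,2,4}
'c' @ 1: {}  — dead — no transitions
rest 'babcaa' ignored (set empty)
after full input: {}  (accept=5 not in)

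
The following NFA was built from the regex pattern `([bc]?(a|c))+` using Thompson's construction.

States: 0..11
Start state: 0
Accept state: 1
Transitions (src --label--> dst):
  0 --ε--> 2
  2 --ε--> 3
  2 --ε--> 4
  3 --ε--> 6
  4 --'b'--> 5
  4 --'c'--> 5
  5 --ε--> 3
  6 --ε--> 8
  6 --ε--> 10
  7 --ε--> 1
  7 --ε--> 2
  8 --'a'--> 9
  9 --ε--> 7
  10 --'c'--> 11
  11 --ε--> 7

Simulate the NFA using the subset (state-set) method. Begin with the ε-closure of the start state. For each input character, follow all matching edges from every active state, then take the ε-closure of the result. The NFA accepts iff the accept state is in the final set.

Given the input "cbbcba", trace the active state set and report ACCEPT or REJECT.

Answer: REJECT

Derivation:
initial (ε-close {0}): {0,2,3,4,6,8,10}
'c' @ 1: {1,2,3,4,5,6,7,8,10,11}  [accepting]
'b' @ 2: {3,5,6,8,10}
'b' @ 3: {}  — dead — no transitions
rest 'cba' ignored (set empty)
after full input: {}  (accept=1 not in)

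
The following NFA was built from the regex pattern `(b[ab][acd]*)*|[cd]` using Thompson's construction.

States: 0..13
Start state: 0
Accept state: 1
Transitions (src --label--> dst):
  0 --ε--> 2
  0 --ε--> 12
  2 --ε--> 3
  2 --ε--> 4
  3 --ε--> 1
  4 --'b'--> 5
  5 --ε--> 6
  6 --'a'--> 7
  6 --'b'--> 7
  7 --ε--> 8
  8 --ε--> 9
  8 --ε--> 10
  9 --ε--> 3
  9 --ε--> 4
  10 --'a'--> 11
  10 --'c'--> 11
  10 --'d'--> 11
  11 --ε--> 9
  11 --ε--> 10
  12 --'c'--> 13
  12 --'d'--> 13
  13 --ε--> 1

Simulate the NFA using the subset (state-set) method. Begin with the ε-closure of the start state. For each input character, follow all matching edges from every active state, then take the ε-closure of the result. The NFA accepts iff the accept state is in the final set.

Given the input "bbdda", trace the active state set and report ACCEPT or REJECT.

S₀ = ε-closure({0}) = {0,1,2,3,4,12}
'b' @ 1: {5,6}
'b' @ 2: {1,3,4,7,8,9,10}  [accepting]
'd' @ 3: {1,3,4,9,10,11}  [accepting]
'd' @ 4: {1,3,4,9,10,11}  [accepting]
'a' @ 5: {1,3,4,9,10,11}  [accepting]
after full input: {1,3,4,9,10,11}  (accept=1 in)

Answer: ACCEPT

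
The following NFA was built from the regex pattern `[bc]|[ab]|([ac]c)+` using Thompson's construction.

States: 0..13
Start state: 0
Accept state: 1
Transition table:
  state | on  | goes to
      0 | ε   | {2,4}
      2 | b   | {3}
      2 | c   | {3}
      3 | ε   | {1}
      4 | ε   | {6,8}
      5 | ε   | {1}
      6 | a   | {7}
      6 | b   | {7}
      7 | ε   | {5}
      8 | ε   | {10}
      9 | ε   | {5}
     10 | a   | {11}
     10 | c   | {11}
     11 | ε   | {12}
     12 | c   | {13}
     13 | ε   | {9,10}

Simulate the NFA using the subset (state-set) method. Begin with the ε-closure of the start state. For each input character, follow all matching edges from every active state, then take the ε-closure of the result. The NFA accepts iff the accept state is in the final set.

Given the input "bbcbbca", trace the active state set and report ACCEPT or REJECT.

Answer: REJECT

Derivation:
S₀ = ε-closure({0}) = {0,2,4,6,8,10}
'b' @ 1: {1,3,5,7}  (accept∈set)
'b' @ 2: {}  — dead — no transitions
rest 'cbbca' ignored (set empty)
end set {} — state 1 not in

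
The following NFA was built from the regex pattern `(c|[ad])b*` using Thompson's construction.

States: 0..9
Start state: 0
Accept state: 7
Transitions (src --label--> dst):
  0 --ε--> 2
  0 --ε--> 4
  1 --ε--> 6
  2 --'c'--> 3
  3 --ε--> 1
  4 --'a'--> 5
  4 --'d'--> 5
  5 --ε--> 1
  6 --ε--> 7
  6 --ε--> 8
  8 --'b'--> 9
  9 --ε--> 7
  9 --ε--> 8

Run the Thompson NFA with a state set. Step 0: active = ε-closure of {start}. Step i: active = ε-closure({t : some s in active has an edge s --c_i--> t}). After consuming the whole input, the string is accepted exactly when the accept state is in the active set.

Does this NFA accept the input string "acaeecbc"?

initial (ε-close {0}): {0,2,4}
'a' @ 1: {1,5,6,7,8}  (accept∈set)
'c' @ 2: {}  — dead — no transitions
rest 'aeecbc' ignored (set empty)
after full input: {}  (accept=7 not in)

Answer: REJECT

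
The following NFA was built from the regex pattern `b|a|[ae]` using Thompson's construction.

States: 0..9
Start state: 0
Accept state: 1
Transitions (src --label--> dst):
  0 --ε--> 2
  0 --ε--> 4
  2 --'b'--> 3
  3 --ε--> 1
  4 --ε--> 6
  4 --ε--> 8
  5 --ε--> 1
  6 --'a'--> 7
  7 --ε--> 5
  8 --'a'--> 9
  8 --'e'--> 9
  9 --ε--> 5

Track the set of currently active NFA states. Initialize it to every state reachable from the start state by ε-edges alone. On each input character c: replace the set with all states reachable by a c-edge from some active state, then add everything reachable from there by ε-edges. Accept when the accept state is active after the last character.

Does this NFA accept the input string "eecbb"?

Answer: REJECT

Derivation:
initial (ε-close {0}): {0,2,4,6,8}
'e' @ 1: {1,5,9}  [accepting]
'e' @ 2: {}  — state set empty
rest 'cbb' ignored (set empty)
final: {}; accept 1 not in set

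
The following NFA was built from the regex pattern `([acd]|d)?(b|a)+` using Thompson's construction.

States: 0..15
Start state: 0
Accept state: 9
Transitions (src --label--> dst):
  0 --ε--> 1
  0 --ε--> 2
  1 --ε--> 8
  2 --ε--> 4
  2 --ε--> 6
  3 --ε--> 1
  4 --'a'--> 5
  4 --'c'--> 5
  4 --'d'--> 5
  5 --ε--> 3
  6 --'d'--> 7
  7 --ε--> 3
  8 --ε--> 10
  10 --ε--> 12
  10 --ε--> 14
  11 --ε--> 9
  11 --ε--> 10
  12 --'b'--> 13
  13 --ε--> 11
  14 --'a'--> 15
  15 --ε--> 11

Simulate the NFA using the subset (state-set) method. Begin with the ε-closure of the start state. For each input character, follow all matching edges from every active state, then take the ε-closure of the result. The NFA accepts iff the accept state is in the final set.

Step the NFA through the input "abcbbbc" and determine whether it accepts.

start: ε-closure({0}) = {0,1,2,4,6,8,10,12,14}
'a' @ 1: {1,3,5,8,9,10,11,12,14,15}  (accept∈set)
'b' @ 2: {9,10,11,12,13,14}  (accept∈set)
'c' @ 3: {}  — no active states
rest 'bbbc' ignored (set empty)
end set {} — state 9 not in

Answer: REJECT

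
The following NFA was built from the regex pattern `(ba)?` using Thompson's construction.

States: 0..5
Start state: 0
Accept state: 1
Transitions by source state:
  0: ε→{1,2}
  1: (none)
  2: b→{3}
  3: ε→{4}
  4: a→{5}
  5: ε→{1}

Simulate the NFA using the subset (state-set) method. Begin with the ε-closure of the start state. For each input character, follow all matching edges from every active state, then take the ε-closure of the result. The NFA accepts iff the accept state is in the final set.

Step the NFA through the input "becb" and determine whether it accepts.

Answer: REJECT

Trace:
start: ε-closure({0}) = {0,1,2}
'b' @ 1: {3,4}
'e' @ 2: {}  — no active states
rest 'cb' ignored (set empty)
final: {}; accept 1 not in set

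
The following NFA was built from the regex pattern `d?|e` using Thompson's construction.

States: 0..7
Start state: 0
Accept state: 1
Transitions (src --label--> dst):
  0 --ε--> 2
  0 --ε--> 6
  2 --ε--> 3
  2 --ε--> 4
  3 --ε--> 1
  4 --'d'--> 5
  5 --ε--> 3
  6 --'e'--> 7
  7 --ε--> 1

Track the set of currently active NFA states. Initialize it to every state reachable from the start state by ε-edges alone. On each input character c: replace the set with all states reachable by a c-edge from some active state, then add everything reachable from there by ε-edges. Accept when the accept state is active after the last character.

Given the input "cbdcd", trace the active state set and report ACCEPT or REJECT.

Answer: REJECT

Steps:
start: ε-closure({0}) = {0,1,2,3,4,6}
'c' @ 1: {}  — dead — no transitions
rest 'bdcd' ignored (set empty)
after full input: {}  (accept=1 not in)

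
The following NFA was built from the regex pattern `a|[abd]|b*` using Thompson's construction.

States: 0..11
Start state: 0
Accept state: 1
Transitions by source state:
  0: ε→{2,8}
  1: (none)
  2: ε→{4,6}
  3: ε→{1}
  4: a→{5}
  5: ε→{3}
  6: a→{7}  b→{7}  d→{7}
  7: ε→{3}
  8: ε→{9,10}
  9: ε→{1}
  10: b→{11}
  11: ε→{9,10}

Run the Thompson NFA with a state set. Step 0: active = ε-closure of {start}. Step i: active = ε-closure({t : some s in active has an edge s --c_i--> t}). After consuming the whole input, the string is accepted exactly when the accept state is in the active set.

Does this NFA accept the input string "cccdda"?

S₀ = ε-closure({0}) = {0,1,2,4,6,8,9,10}
'c' @ 1: {}  — no active states
rest 'ccdda' ignored (set empty)
final: {}; accept 1 not in set

Answer: REJECT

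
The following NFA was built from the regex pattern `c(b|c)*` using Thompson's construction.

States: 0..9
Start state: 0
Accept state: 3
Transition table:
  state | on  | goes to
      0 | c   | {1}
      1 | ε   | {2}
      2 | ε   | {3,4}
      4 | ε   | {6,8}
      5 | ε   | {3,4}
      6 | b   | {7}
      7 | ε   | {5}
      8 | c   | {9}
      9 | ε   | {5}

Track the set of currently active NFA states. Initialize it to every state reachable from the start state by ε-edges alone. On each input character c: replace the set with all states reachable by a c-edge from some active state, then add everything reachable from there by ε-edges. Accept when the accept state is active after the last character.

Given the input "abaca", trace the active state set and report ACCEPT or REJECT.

Answer: REJECT

Derivation:
start: ε-closure({0}) = {0}
'a' @ 1: {}  — state set empty
rest 'baca' ignored (set empty)
end set {} — state 3 not in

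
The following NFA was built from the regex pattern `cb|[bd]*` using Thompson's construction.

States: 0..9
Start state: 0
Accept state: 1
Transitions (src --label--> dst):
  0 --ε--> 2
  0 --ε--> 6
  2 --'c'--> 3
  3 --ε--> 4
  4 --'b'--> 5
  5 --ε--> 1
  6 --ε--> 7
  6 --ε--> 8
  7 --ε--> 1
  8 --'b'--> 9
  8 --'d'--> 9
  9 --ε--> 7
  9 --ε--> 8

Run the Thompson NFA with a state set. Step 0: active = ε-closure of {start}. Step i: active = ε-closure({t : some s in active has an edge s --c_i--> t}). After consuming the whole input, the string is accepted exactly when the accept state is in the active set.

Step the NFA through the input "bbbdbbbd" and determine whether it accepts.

Answer: ACCEPT

Trace:
S₀ = ε-closure({0}) = {0,1,2,6,7,8}
'b' @ 1: {1,7,8,9}  (accept∈set)
'b' @ 2: {1,7,8,9}  (accept∈set)
'b' @ 3: {1,7,8,9}  (accept∈set)
'd' @ 4: {1,7,8,9}  (accept∈set)
'b' @ 5: {1,7,8,9}  (accept∈set)
'b' @ 6: {1,7,8,9}  (accept∈set)
'b' @ 7: {1,7,8,9}  (accept∈set)
'd' @ 8: {1,7,8,9}  (accept∈set)
final: {1,7,8,9}; accept 1 in set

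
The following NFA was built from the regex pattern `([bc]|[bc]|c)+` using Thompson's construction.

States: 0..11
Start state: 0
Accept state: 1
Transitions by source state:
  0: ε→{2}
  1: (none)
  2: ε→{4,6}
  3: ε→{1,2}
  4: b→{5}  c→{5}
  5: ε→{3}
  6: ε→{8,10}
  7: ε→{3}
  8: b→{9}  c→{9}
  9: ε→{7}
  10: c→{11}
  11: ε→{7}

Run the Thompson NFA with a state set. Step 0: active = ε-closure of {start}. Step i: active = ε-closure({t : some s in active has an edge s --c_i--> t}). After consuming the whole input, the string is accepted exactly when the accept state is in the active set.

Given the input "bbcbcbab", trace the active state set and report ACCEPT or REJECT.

S₀ = ε-closure({0}) = {0,2,4,6,8,10}
'b' @ 1: {1,2,3,4,5,6,7,8,9,10}  ✓accept
'b' @ 2: {1,2,3,4,5,6,7,8,9,10}  ✓accept
'c' @ 3: {1,2,3,4,5,6,7,8,9,10,11}  ✓accept
'b' @ 4: {1,2,3,4,5,6,7,8,9,10}  ✓accept
'c' @ 5: {1,2,3,4,5,6,7,8,9,10,11}  ✓accept
'b' @ 6: {1,2,3,4,5,6,7,8,9,10}  ✓accept
'a' @ 7: {}  — dead — no transitions
rest 'b' ignored (set empty)
end set {} — state 1 not in

Answer: REJECT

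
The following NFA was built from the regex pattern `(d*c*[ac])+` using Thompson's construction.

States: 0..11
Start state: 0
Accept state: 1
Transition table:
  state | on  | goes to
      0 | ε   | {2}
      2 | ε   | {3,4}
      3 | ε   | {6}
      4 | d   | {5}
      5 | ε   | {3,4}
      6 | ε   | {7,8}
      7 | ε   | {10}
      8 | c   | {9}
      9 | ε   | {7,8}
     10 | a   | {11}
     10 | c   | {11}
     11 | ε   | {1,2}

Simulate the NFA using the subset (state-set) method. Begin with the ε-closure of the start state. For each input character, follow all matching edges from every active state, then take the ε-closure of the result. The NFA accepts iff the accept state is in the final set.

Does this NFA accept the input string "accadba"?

Answer: REJECT

Steps:
S₀ = ε-closure({0}) = {0,2,3,4,6,7,8,10}
'a' @ 1: {1,2,3,4,6,7,8,10,11}  (accept∈set)
'c' @ 2: {1,2,3,4,6,7,8,9,10,11}  (accept∈set)
'c' @ 3: {1,2,3,4,6,7,8,9,10,11}  (accept∈set)
'a' @ 4: {1,2,3,4,6,7,8,10,11}  (accept∈set)
'd' @ 5: {3,4,5,6,7,8,10}
'b' @ 6: {}  — no active states
rest 'a' ignored (set empty)
final: {}; accept 1 not in set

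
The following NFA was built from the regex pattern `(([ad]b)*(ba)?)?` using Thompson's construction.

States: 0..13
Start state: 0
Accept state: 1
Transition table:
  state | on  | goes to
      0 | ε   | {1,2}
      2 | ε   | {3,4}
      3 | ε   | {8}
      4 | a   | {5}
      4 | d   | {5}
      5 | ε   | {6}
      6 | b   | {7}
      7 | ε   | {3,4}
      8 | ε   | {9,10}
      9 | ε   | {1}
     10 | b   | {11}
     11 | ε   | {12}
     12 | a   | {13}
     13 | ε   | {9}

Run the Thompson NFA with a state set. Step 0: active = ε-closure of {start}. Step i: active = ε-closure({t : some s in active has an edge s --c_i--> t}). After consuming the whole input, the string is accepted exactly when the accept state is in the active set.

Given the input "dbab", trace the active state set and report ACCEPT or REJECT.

Answer: ACCEPT

Derivation:
start: ε-closure({0}) = {0,1,2,3,4,8,9,10}
'd' @ 1: {5,6}
'b' @ 2: {1,3,4,7,8,9,10}  (accept∈set)
'a' @ 3: {5,6}
'b' @ 4: {1,3,4,7,8,9,10}  (accept∈set)
end set {1,3,4,7,8,9,10} — state 1 in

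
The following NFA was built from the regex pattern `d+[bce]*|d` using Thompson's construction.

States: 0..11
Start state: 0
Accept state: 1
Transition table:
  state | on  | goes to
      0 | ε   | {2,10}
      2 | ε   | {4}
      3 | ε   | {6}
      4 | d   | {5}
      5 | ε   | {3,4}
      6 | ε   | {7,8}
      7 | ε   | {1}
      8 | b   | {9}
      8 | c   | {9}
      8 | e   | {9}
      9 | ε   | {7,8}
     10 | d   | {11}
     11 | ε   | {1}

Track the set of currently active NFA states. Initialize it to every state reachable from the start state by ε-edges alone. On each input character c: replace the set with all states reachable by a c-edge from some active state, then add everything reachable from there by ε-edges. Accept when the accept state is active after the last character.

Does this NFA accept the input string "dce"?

initial (ε-close {0}): {0,2,4,10}
'd' @ 1: {1,3,4,5,6,7,8,11}  [accepting]
'c' @ 2: {1,7,8,9}  [accepting]
'e' @ 3: {1,7,8,9}  [accepting]
after full input: {1,7,8,9}  (accept=1 in)

Answer: ACCEPT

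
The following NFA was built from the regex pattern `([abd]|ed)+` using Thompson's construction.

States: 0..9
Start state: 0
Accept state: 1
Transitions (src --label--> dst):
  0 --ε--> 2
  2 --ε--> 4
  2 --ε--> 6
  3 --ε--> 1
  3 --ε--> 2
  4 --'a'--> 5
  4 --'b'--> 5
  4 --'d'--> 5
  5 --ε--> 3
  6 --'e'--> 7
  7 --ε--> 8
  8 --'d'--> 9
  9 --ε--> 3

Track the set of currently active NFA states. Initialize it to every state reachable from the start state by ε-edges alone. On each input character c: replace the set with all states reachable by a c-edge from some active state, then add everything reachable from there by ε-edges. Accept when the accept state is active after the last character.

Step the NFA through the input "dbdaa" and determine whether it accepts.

initial (ε-close {0}): {0,2,4,6}
'd' @ 1: {1,2,3,4,5,6}  (accept∈set)
'b' @ 2: {1,2,3,4,5,6}  (accept∈set)
'd' @ 3: {1,2,3,4,5,6}  (accept∈set)
'a' @ 4: {1,2,3,4,5,6}  (accept∈set)
'a' @ 5: {1,2,3,4,5,6}  (accept∈set)
after full input: {1,2,3,4,5,6}  (accept=1 in)

Answer: ACCEPT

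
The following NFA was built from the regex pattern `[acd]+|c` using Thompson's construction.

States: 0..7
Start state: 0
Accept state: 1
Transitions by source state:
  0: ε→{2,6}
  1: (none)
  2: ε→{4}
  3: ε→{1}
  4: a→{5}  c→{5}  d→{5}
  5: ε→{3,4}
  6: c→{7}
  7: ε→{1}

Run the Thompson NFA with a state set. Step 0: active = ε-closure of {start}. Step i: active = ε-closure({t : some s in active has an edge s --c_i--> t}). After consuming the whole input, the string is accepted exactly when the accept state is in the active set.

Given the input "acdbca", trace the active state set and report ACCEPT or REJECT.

Answer: REJECT

Steps:
start: ε-closure({0}) = {0,2,4,6}
'a' @ 1: {1,3,4,5}  [accepting]
'c' @ 2: {1,3,4,5}  [accepting]
'd' @ 3: {1,3,4,5}  [accepting]
'b' @ 4: {}  — dead — no transitions
rest 'ca' ignored (set empty)
end set {} — state 1 not in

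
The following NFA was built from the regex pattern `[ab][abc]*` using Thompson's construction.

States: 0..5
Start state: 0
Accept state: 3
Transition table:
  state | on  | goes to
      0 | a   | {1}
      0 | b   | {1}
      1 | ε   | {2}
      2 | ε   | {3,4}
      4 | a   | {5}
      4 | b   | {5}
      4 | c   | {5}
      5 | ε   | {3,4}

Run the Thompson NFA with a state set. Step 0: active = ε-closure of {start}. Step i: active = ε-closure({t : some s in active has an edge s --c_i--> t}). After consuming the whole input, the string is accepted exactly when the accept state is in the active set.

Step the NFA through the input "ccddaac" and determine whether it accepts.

Answer: REJECT

Trace:
start: ε-closure({0}) = {0}
'c' @ 1: {}  — no active states
rest 'cddaac' ignored (set empty)
final: {}; accept 3 not in set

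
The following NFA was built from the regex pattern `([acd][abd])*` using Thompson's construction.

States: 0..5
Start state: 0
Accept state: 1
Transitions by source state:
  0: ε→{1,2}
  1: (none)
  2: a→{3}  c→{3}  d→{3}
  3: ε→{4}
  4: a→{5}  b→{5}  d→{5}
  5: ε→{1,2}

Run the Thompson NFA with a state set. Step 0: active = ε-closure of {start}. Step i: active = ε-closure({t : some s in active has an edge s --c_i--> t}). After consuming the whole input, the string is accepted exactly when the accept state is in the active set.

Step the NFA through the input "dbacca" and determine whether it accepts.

Answer: REJECT

Trace:
S₀ = ε-closure({0}) = {0,1,2}
'd' @ 1: {3,4}
'b' @ 2: {1,2,5}  ✓accept
'a' @ 3: {3,4}
'c' @ 4: {}  — state set empty
rest 'ca' ignored (set empty)
end set {} — state 1 not in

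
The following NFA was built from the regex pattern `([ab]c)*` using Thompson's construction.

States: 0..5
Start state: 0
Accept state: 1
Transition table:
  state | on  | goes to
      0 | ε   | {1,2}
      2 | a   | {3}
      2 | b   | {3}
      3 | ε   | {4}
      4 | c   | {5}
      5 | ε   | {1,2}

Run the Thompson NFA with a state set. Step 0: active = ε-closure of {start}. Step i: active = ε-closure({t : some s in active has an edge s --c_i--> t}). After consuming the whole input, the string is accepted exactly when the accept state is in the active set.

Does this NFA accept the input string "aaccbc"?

start: ε-closure({0}) = {0,1,2}
'a' @ 1: {3,4}
'a' @ 2: {}  — state set empty
rest 'ccbc' ignored (set empty)
after full input: {}  (accept=1 not in)

Answer: REJECT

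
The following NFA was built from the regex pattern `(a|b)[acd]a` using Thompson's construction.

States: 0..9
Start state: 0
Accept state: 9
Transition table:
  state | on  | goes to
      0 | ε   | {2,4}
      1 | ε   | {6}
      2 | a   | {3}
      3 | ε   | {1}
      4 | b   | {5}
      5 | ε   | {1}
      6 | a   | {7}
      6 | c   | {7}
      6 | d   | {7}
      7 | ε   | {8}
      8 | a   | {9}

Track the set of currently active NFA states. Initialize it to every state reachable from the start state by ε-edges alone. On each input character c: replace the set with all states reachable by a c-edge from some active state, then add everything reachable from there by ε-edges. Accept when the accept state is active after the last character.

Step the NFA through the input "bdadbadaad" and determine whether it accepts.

S₀ = ε-closure({0}) = {0,2,4}
'b' @ 1: {1,5,6}
'd' @ 2: {7,8}
'a' @ 3: {9}  [accepting]
'd' @ 4: {}  — no active states
rest 'badaad' ignored (set empty)
final: {}; accept 9 not in set

Answer: REJECT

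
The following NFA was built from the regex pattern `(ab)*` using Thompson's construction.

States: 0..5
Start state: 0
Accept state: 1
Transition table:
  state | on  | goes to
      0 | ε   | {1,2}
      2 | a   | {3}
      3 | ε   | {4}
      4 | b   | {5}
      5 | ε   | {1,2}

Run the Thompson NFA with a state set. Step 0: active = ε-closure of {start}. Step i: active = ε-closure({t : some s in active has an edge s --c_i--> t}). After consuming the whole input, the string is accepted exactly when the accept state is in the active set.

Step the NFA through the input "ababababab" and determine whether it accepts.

Answer: ACCEPT

Steps:
start: ε-closure({0}) = {0,1,2}
'a' @ 1: {3,4}
'b' @ 2: {1,2,5}  (accept∈set)
'a' @ 3: {3,4}
'b' @ 4: {1,2,5}  (accept∈set)
'a' @ 5: {3,4}
'b' @ 6: {1,2,5}  (accept∈set)
'a' @ 7: {3,4}
'b' @ 8: {1,2,5}  (accept∈set)
'a' @ 9: {3,4}
'b' @ 10: {1,2,5}  (accept∈set)
after full input: {1,2,5}  (accept=1 in)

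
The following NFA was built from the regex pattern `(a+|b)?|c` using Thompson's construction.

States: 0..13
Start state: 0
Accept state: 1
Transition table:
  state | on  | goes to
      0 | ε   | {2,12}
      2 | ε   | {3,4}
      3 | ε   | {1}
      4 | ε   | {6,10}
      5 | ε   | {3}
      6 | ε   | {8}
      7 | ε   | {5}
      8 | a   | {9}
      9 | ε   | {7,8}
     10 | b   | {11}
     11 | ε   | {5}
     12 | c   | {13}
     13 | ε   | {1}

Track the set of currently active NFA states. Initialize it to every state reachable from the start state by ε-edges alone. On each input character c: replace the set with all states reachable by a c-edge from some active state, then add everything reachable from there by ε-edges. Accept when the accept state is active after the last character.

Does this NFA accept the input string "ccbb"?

Answer: REJECT

Steps:
initial (ε-close {0}): {0,1,2,3,4,6,8,10,12}
'c' @ 1: {1,13}  ✓accept
'c' @ 2: {}  — no active states
rest 'bb' ignored (set empty)
after full input: {}  (accept=1 not in)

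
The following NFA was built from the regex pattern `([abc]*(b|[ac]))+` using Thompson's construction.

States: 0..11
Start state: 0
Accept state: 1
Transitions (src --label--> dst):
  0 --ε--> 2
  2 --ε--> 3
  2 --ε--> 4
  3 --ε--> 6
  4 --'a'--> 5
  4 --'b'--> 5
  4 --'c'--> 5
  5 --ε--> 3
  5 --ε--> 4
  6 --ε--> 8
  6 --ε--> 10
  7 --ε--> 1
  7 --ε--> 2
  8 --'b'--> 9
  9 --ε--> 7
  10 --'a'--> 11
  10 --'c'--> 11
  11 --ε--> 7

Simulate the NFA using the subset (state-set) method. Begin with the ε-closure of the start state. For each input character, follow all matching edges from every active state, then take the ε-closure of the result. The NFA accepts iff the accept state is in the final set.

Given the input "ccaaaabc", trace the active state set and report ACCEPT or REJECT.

S₀ = ε-closure({0}) = {0,2,3,4,6,8,10}
'c' @ 1: {1,2,3,4,5,6,7,8,10,11}  (accept∈set)
'c' @ 2: {1,2,3,4,5,6,7,8,10,11}  (accept∈set)
'a' @ 3: {1,2,3,4,5,6,7,8,10,11}  (accept∈set)
'a' @ 4: {1,2,3,4,5,6,7,8,10,11}  (accept∈set)
'a' @ 5: {1,2,3,4,5,6,7,8,10,11}  (accept∈set)
'a' @ 6: {1,2,3,4,5,6,7,8,10,11}  (accept∈set)
'b' @ 7: {1,2,3,4,5,6,7,8,9,10}  (accept∈set)
'c' @ 8: {1,2,3,4,5,6,7,8,10,11}  (accept∈set)
after full input: {1,2,3,4,5,6,7,8,10,11}  (accept=1 in)

Answer: ACCEPT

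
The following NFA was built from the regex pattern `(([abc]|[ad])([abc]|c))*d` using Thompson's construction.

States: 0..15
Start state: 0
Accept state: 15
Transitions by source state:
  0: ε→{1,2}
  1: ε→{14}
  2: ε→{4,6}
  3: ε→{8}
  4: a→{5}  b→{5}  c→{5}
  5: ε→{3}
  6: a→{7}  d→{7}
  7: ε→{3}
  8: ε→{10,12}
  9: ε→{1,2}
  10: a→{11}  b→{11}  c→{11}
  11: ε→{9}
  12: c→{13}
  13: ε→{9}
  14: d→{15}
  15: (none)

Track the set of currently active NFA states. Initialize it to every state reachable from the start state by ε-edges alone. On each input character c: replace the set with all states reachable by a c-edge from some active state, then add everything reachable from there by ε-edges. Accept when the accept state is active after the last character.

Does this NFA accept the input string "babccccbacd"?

S₀ = ε-closure({0}) = {0,1,2,4,6,14}
'b' @ 1: {3,5,8,10,12}
'a' @ 2: {1,2,4,6,9,11,14}
'b' @ 3: {3,5,8,10,12}
'c' @ 4: {1,2,4,6,9,11,13,14}
'c' @ 5: {3,5,8,10,12}
'c' @ 6: {1,2,4,6,9,11,13,14}
'c' @ 7: {3,5,8,10,12}
'b' @ 8: {1,2,4,6,9,11,14}
'a' @ 9: {3,5,7,8,10,12}
'c' @ 10: {1,2,4,6,9,11,13,14}
'd' @ 11: {3,7,8,10,12,15}  [accepting]
after full input: {3,7,8,10,12,15}  (accept=15 in)

Answer: ACCEPT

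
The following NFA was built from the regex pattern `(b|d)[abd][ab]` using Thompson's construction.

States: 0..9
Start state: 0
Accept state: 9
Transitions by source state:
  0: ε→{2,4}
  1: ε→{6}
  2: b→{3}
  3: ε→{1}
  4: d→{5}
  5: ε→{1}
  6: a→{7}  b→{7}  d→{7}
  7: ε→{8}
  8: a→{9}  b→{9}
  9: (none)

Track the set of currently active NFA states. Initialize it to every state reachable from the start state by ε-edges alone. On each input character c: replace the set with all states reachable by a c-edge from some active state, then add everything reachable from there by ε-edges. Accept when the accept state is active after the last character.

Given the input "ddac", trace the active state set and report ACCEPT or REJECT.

Answer: REJECT

Derivation:
initial (ε-close {0}): {0,2,4}
'd' @ 1: {1,5,6}
'd' @ 2: {7,8}
'a' @ 3: {9}  (accept∈set)
'c' @ 4: {}  — no active states
end set {} — state 9 not in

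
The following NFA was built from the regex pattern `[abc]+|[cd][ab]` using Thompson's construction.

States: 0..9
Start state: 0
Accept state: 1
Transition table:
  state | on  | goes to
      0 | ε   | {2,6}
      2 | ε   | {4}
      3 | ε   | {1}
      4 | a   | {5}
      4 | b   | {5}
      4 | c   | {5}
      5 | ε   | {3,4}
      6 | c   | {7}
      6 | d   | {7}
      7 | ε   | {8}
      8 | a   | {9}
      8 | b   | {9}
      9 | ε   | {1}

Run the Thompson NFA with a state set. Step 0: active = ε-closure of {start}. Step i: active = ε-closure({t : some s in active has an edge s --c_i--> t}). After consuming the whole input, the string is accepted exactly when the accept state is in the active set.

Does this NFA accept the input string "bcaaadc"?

Answer: REJECT

Steps:
start: ε-closure({0}) = {0,2,4,6}
'b' @ 1: {1,3,4,5}  (accept∈set)
'c' @ 2: {1,3,4,5}  (accept∈set)
'a' @ 3: {1,3,4,5}  (accept∈set)
'a' @ 4: {1,3,4,5}  (accept∈set)
'a' @ 5: {1,3,4,5}  (accept∈set)
'd' @ 6: {}  — state set empty
rest 'c' ignored (set empty)
end set {} — state 1 not in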